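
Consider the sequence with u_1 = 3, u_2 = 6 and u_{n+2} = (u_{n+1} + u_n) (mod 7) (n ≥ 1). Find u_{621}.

4

u_1 = 3,  u_2 = 6,  u_3 = 2,  u_4 = 1,  u_5 = 3,  u_6 = 4,  u_7 = 0,  u_8 = 4,  u_9 = 4,  u_{10} = 1,  u_{11} = 5,  u_{12} = 6,  u_{13} = 4,  u_{14} = 3,  u_{15} = 0,  u_{16} = 3,  u_{17} = 3,  u_{18} = 6.
Since (u_{17}, u_{18}) = (u_1, u_2) = (3, 6) (two consecutive terms determine the rest), the sequence is periodic with period 16.
So u_{621} = u_{1 + ((621-1) mod 16)} = u_{13} = 4.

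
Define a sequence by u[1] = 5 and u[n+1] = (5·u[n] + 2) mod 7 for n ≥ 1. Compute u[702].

2

u[1] = 5; u[2] = 6; u[3] = 4; u[4] = 1; u[5] = 0; u[6] = 2; u[7] = 5.
Since u[7] = u[1] = 5, the sequence is periodic with period 6.
So u[702] = u[1 + ((702-1) mod 6)] = u[6] = 2.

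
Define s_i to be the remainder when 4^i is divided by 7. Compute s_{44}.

s_1 = 4, s_2 = 2, s_3 = 1, s_4 = 4.
Since s_4 = s_1 = 4, the sequence is periodic with period 3.
So s_{44} = s_{1 + ((44-1) mod 3)} = s_2 = 2.

2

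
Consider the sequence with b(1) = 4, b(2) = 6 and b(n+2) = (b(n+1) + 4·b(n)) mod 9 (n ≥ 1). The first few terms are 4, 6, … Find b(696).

5

Computing terms: b(1) = 4, b(2) = 6, b(3) = 4, b(4) = 1, b(5) = 8, b(6) = 3, b(7) = 8, b(8) = 2, b(9) = 7, b(10) = 6, b(11) = 7, b(12) = 4, b(13) = 5, b(14) = 3, b(15) = 5, b(16) = 8, b(17) = 1, b(18) = 6, b(19) = 1, b(20) = 7, b(21) = 2, b(22) = 3, b(23) = 2, b(24) = 5, b(25) = 4, b(26) = 6.
The sequence repeats with period 24.
(696 - 1) mod 24 = 23, so b(696) = b(24) = 5.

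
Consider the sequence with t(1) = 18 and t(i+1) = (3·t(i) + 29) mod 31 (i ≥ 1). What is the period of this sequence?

t(1) = 18, t(2) = 21, t(3) = 30, t(4) = 26, t(5) = 14, t(6) = 9, t(7) = 25, t(8) = 11, t(9) = 0, t(10) = 29, t(11) = 23, t(12) = 5, t(13) = 13, t(14) = 6, t(15) = 16, t(16) = 15, t(17) = 12, t(18) = 3, t(19) = 7, t(20) = 19, t(21) = 24, t(22) = 8, t(23) = 22, t(24) = 2, t(25) = 4, t(26) = 10, t(27) = 28, t(28) = 20, t(29) = 27, t(30) = 17, t(31) = 18.
The sequence repeats with period 30.

30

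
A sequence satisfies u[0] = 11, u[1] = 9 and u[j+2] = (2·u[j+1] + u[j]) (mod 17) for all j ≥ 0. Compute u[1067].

1

u[0] = 11,  u[1] = 9,  u[2] = 12,  u[3] = 16,  u[4] = 10,  u[5] = 2,  u[6] = 14,  u[7] = 13,  u[8] = 6,  u[9] = 8,  u[10] = 5,  u[11] = 1,  u[12] = 7,  u[13] = 15,  u[14] = 3,  u[15] = 4,  u[16] = 11,  u[17] = 9.
The sequence repeats with period 16.
So u[1067] = u[0 + ((1067-0) mod 16)] = u[11] = 1.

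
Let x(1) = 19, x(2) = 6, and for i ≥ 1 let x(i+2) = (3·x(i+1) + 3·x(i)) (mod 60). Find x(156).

3

Computing terms: x(1) = 19,  x(2) = 6,  x(3) = 15,  x(4) = 3,  x(5) = 54,  x(6) = 51,  x(7) = 15,  x(8) = 18,  x(9) = 39,  x(10) = 51,  x(11) = 30,  x(12) = 3,  x(13) = 39,  x(14) = 6,  x(15) = 15.
Since (x(14), x(15)) = (x(2), x(3)) = (6, 15) (two consecutive terms determine the rest), the sequence is eventually periodic: after a pre-period of length 1 it cycles with period 12.
For i ≥ 2, x(i) depends only on (i - 2) mod 12. (156 - 2) mod 12 = 10, so x(156) = x(12) = 3.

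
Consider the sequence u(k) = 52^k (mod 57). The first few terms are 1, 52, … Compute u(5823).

Computing terms: u(0) = 1,  u(1) = 52,  u(2) = 25,  u(3) = 46,  u(4) = 55,  u(5) = 10,  u(6) = 7,  u(7) = 22,  u(8) = 4,  u(9) = 37,  u(10) = 43,  u(11) = 13,  u(12) = 49,  u(13) = 40,  u(14) = 28,  u(15) = 31,  u(16) = 16,  u(17) = 34,  u(18) = 1.
The sequence repeats with period 18.
(5823 - 0) mod 18 = 9, so u(5823) = u(9) = 37.

37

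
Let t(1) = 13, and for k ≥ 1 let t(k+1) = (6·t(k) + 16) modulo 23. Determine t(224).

0

Listing terms: t(1) = 13; t(2) = 2; t(3) = 5; t(4) = 0; t(5) = 16; t(6) = 20; t(7) = 21; t(8) = 4; t(9) = 17; t(10) = 3; t(11) = 11; t(12) = 13.
Since t(12) = t(1) = 13, the sequence is periodic with period 11.
So t(224) = t(1 + ((224-1) mod 11)) = t(4) = 0.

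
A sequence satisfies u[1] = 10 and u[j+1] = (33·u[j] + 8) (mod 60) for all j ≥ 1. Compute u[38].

Computing terms: u[1] = 10,  u[2] = 38,  u[3] = 2,  u[4] = 14,  u[5] = 50,  u[6] = 38.
Since u[6] = u[2] = 38, the sequence is eventually periodic: after a pre-period of length 1 it cycles with period 4.
For j ≥ 2, u[j] depends only on (j - 2) mod 4. (38 - 2) mod 4 = 0, so u[38] = u[2] = 38.

38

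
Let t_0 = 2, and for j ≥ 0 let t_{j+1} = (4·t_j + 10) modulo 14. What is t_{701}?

We have t_0 = 2; t_1 = 4; t_2 = 12; t_3 = 2.
Since t_3 = t_0 = 2, the sequence is periodic with period 3.
(701 - 0) mod 3 = 2, so t_{701} = t_2 = 12.

12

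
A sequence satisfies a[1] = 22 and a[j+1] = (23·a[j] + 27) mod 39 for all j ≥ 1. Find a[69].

1

Computing terms: a[1] = 22; a[2] = 26; a[3] = 1; a[4] = 11; a[5] = 7; a[6] = 32; a[7] = 22.
Since a[7] = a[1] = 22, the sequence is periodic with period 6.
So a[69] = a[1 + ((69-1) mod 6)] = a[3] = 1.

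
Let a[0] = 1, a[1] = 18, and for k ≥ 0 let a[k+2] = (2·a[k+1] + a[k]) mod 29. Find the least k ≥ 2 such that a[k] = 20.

We have a[0] = 1,  a[1] = 18,  a[2] = 8,  a[3] = 5,  a[4] = 18,  a[5] = 12,  a[6] = 13,  a[7] = 9,  a[8] = 2,  a[9] = 13,  a[10] = 28,  a[11] = 11,  a[12] = 21,  a[13] = 24,  a[14] = 11,  a[15] = 17,  a[16] = 16,  a[17] = 20,  a[18] = 27,  a[19] = 16,  a[20] = 1,  a[21] = 18.
Since (a[20], a[21]) = (a[0], a[1]) = (1, 18) (two consecutive terms determine the rest), the sequence is periodic with period 20.
The value 20 first appears (with k ≥ 2) at a[17].

17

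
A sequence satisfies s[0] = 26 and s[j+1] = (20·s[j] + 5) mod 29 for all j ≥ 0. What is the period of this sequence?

7

s[0] = 26, s[1] = 3, s[2] = 7, s[3] = 0, s[4] = 5, s[5] = 18, s[6] = 17, s[7] = 26.
Since s[7] = s[0] = 26, the sequence is periodic with period 7.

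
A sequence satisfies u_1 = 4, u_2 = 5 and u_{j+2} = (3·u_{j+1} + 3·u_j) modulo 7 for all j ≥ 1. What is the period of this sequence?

42

We have u_1 = 4; u_2 = 5; u_3 = 6; u_4 = 5; u_5 = 5; u_6 = 2; u_7 = 0; u_8 = 6; u_9 = 4; u_{10} = 2; u_{11} = 4; u_{12} = 4; u_{13} = 3; u_{14} = 0; u_{15} = 2; u_{16} = 6; u_{17} = 3; u_{18} = 6; u_{19} = 6; u_{20} = 1; u_{21} = 0; u_{22} = 3; u_{23} = 2; u_{24} = 1; u_{25} = 2; u_{26} = 2; u_{27} = 5; u_{28} = 0; u_{29} = 1; u_{30} = 3; u_{31} = 5; u_{32} = 3; u_{33} = 3; u_{34} = 4; u_{35} = 0; u_{36} = 5; u_{37} = 1; u_{38} = 4; u_{39} = 1; u_{40} = 1; u_{41} = 6; u_{42} = 0; u_{43} = 4; u_{44} = 5.
Since (u_{43}, u_{44}) = (u_1, u_2) = (4, 5) (two consecutive terms determine the rest), the sequence is periodic with period 42.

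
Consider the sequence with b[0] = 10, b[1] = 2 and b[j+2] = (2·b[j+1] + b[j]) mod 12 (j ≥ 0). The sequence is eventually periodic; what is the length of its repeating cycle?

8

b[0] = 10,  b[1] = 2,  b[2] = 2,  b[3] = 6,  b[4] = 2,  b[5] = 10,  b[6] = 10,  b[7] = 6,  b[8] = 10,  b[9] = 2.
Since (b[8], b[9]) = (b[0], b[1]) = (10, 2) (two consecutive terms determine the rest), the sequence is periodic with period 8.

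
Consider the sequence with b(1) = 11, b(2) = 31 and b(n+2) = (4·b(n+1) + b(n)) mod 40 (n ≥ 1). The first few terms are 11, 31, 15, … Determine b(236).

Computing terms: b(1) = 11,  b(2) = 31,  b(3) = 15,  b(4) = 11,  b(5) = 19,  b(6) = 7,  b(7) = 7,  b(8) = 35,  b(9) = 27,  b(10) = 23,  b(11) = 39,  b(12) = 19,  b(13) = 35,  b(14) = 39,  b(15) = 31,  b(16) = 3,  b(17) = 3,  b(18) = 15,  b(19) = 23,  b(20) = 27,  b(21) = 11,  b(22) = 31.
The sequence repeats with period 20.
So b(236) = b(1 + ((236-1) mod 20)) = b(16) = 3.

3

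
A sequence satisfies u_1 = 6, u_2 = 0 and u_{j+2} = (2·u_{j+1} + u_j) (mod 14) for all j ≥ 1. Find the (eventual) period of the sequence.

6

Listing terms: u_1 = 6; u_2 = 0; u_3 = 6; u_4 = 12; u_5 = 2; u_6 = 2; u_7 = 6; u_8 = 0.
The sequence repeats with period 6.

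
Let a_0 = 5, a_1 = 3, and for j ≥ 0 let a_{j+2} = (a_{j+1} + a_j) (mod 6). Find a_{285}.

Computing terms: a_0 = 5,  a_1 = 3,  a_2 = 2,  a_3 = 5,  a_4 = 1,  a_5 = 0,  a_6 = 1,  a_7 = 1,  a_8 = 2,  a_9 = 3,  a_{10} = 5,  a_{11} = 2,  a_{12} = 1,  a_{13} = 3,  a_{14} = 4,  a_{15} = 1,  a_{16} = 5,  a_{17} = 0,  a_{18} = 5,  a_{19} = 5,  a_{20} = 4,  a_{21} = 3,  a_{22} = 1,  a_{23} = 4,  a_{24} = 5,  a_{25} = 3.
Since (a_{24}, a_{25}) = (a_0, a_1) = (5, 3) (two consecutive terms determine the rest), the sequence is periodic with period 24.
(285 - 0) mod 24 = 21, so a_{285} = a_{21} = 3.

3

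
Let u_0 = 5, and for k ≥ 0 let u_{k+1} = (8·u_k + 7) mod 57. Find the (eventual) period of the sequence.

Listing terms: u_0 = 5, u_1 = 47, u_2 = 41, u_3 = 50, u_4 = 8, u_5 = 14, u_6 = 5.
The sequence repeats with period 6.

6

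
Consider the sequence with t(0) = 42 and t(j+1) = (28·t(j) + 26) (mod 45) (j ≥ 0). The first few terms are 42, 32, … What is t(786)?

12

We have t(0) = 42, t(1) = 32, t(2) = 22, t(3) = 12, t(4) = 2, t(5) = 37, t(6) = 27, t(7) = 17, t(8) = 7, t(9) = 42.
The sequence repeats with period 9.
So t(786) = t(0 + ((786-0) mod 9)) = t(3) = 12.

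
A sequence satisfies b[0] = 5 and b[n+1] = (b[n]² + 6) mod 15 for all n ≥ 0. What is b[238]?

1

Computing terms: b[0] = 5, b[1] = 1, b[2] = 7, b[3] = 10, b[4] = 1.
Since b[4] = b[1] = 1, the sequence is eventually periodic: after a pre-period of length 1 it cycles with period 3.
For n ≥ 1, b[n] depends only on (n - 1) mod 3. (238 - 1) mod 3 = 0, so b[238] = b[1] = 1.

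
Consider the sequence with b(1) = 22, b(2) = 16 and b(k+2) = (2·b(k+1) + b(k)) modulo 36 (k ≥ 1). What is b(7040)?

Computing terms: b(1) = 22,  b(2) = 16,  b(3) = 18,  b(4) = 16,  b(5) = 14,  b(6) = 8,  b(7) = 30,  b(8) = 32,  b(9) = 22,  b(10) = 4,  b(11) = 30,  b(12) = 28,  b(13) = 14,  b(14) = 20,  b(15) = 18,  b(16) = 20,  b(17) = 22,  b(18) = 28,  b(19) = 6,  b(20) = 4,  b(21) = 14,  b(22) = 32,  b(23) = 6,  b(24) = 8,  b(25) = 22,  b(26) = 16.
Since (b(25), b(26)) = (b(1), b(2)) = (22, 16) (two consecutive terms determine the rest), the sequence is periodic with period 24.
So b(7040) = b(1 + ((7040-1) mod 24)) = b(8) = 32.

32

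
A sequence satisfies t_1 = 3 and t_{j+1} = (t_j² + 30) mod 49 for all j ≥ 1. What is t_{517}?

11

Computing terms: t_1 = 3, t_2 = 39, t_3 = 32, t_4 = 25, t_5 = 18, t_6 = 11, t_7 = 4, t_8 = 46, t_9 = 39.
Since t_9 = t_2 = 39, the sequence is eventually periodic: after a pre-period of length 1 it cycles with period 7.
For j ≥ 2, t_j depends only on (j - 2) mod 7. (517 - 2) mod 7 = 4, so t_{517} = t_6 = 11.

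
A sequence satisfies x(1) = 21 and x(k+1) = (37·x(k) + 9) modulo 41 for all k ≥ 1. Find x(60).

38

x(1) = 21; x(2) = 7; x(3) = 22; x(4) = 3; x(5) = 38; x(6) = 21.
Since x(6) = x(1) = 21, the sequence is periodic with period 5.
(60 - 1) mod 5 = 4, so x(60) = x(5) = 38.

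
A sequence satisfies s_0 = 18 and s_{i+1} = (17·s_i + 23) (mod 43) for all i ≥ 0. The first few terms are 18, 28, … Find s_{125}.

25

We have s_0 = 18; s_1 = 28; s_2 = 26; s_3 = 35; s_4 = 16; s_5 = 37; s_6 = 7; s_7 = 13; s_8 = 29; s_9 = 0; s_{10} = 23; s_{11} = 27; s_{12} = 9; s_{13} = 4; s_{14} = 5; s_{15} = 22; s_{16} = 10; s_{17} = 21; s_{18} = 36; s_{19} = 33; s_{20} = 25; s_{21} = 18.
Since s_{21} = s_0 = 18, the sequence is periodic with period 21.
(125 - 0) mod 21 = 20, so s_{125} = s_{20} = 25.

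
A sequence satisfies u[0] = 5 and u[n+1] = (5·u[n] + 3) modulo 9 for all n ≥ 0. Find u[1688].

8

Computing terms: u[0] = 5,  u[1] = 1,  u[2] = 8,  u[3] = 7,  u[4] = 2,  u[5] = 4,  u[6] = 5.
The sequence repeats with period 6.
So u[1688] = u[0 + ((1688-0) mod 6)] = u[2] = 8.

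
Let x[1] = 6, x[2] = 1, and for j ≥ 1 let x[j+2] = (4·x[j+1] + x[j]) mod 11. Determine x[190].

Computing terms: x[1] = 6, x[2] = 1, x[3] = 10, x[4] = 8, x[5] = 9, x[6] = 0, x[7] = 9, x[8] = 3, x[9] = 10, x[10] = 10, x[11] = 6, x[12] = 1.
Since (x[11], x[12]) = (x[1], x[2]) = (6, 1) (two consecutive terms determine the rest), the sequence is periodic with period 10.
(190 - 1) mod 10 = 9, so x[190] = x[10] = 10.

10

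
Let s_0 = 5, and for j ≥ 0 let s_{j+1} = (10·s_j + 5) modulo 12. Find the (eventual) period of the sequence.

3

s_0 = 5,  s_1 = 7,  s_2 = 3,  s_3 = 11,  s_4 = 7.
Since s_4 = s_1 = 7, the sequence is eventually periodic: after a pre-period of length 1 it cycles with period 3.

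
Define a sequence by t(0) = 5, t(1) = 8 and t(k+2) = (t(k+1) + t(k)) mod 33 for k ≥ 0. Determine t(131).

30

We have t(0) = 5, t(1) = 8, t(2) = 13, t(3) = 21, t(4) = 1, t(5) = 22, t(6) = 23, t(7) = 12, t(8) = 2, t(9) = 14, t(10) = 16, t(11) = 30, t(12) = 13, t(13) = 10, t(14) = 23, t(15) = 0, t(16) = 23, t(17) = 23, t(18) = 13, t(19) = 3, t(20) = 16, t(21) = 19, t(22) = 2, t(23) = 21, t(24) = 23, t(25) = 11, t(26) = 1, t(27) = 12, t(28) = 13, t(29) = 25, t(30) = 5, t(31) = 30, t(32) = 2, t(33) = 32, t(34) = 1, t(35) = 0, t(36) = 1, t(37) = 1, t(38) = 2, t(39) = 3, t(40) = 5, t(41) = 8.
The sequence repeats with period 40.
So t(131) = t(0 + ((131-0) mod 40)) = t(11) = 30.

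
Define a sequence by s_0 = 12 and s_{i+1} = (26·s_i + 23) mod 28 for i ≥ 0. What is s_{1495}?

We have s_0 = 12,  s_1 = 27,  s_2 = 25,  s_3 = 1,  s_4 = 21,  s_5 = 9,  s_6 = 5,  s_7 = 13,  s_8 = 25.
Since s_8 = s_2 = 25, the sequence is eventually periodic: after a pre-period of length 2 it cycles with period 6.
For i ≥ 2, s_i depends only on (i - 2) mod 6. (1495 - 2) mod 6 = 5, so s_{1495} = s_7 = 13.

13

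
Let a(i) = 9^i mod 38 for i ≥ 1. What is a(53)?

17

We have a(1) = 9,  a(2) = 5,  a(3) = 7,  a(4) = 25,  a(5) = 35,  a(6) = 11,  a(7) = 23,  a(8) = 17,  a(9) = 1,  a(10) = 9.
The sequence repeats with period 9.
(53 - 1) mod 9 = 7, so a(53) = a(8) = 17.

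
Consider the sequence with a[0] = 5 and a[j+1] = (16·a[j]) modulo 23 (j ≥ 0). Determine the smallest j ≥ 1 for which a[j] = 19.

10

Computing terms: a[0] = 5, a[1] = 11, a[2] = 15, a[3] = 10, a[4] = 22, a[5] = 7, a[6] = 20, a[7] = 21, a[8] = 14, a[9] = 17, a[10] = 19, a[11] = 5.
The sequence repeats with period 11.
The value 19 first appears (with j ≥ 1) at a[10].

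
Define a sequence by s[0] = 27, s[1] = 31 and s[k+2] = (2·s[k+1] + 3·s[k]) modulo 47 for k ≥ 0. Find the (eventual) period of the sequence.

46

s[0] = 27; s[1] = 31; s[2] = 2; s[3] = 3; s[4] = 12; s[5] = 33; s[6] = 8; s[7] = 21; s[8] = 19; s[9] = 7; s[10] = 24; s[11] = 22; s[12] = 22; s[13] = 16; s[14] = 4; s[15] = 9; s[16] = 30; s[17] = 40; s[18] = 29; s[19] = 37; s[20] = 20; s[21] = 10; s[22] = 33; s[23] = 2; s[24] = 9; s[25] = 24; s[26] = 28; s[27] = 34; s[28] = 11; s[29] = 30; s[30] = 46; s[31] = 41; s[32] = 32; s[33] = 46; s[34] = 0; s[35] = 44; s[36] = 41; s[37] = 26; s[38] = 34; s[39] = 5; s[40] = 18; s[41] = 4; s[42] = 15; s[43] = 42; s[44] = 35; s[45] = 8; s[46] = 27; s[47] = 31.
Since (s[46], s[47]) = (s[0], s[1]) = (27, 31) (two consecutive terms determine the rest), the sequence is periodic with period 46.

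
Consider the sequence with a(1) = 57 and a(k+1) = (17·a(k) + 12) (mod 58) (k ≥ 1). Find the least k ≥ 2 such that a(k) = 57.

Computing terms: a(1) = 57, a(2) = 53, a(3) = 43, a(4) = 47, a(5) = 57.
The sequence repeats with period 4.
The value 57 next appears (with k ≥ 2) at a(5).

5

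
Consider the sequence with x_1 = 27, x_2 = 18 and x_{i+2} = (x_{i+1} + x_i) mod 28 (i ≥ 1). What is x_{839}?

We have x_1 = 27, x_2 = 18, x_3 = 17, x_4 = 7, x_5 = 24, x_6 = 3, x_7 = 27, x_8 = 2, x_9 = 1, x_{10} = 3, x_{11} = 4, x_{12} = 7, x_{13} = 11, x_{14} = 18, x_{15} = 1, x_{16} = 19, x_{17} = 20, x_{18} = 11, x_{19} = 3, x_{20} = 14, x_{21} = 17, x_{22} = 3, x_{23} = 20, x_{24} = 23, x_{25} = 15, x_{26} = 10, x_{27} = 25, x_{28} = 7, x_{29} = 4, x_{30} = 11, x_{31} = 15, x_{32} = 26, x_{33} = 13, x_{34} = 11, x_{35} = 24, x_{36} = 7, x_{37} = 3, x_{38} = 10, x_{39} = 13, x_{40} = 23, x_{41} = 8, x_{42} = 3, x_{43} = 11, x_{44} = 14, x_{45} = 25, x_{46} = 11, x_{47} = 8, x_{48} = 19, x_{49} = 27, x_{50} = 18.
The sequence repeats with period 48.
(839 - 1) mod 48 = 22, so x_{839} = x_{23} = 20.

20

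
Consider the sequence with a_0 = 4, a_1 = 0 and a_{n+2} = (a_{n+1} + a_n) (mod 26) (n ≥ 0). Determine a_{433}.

We have a_0 = 4, a_1 = 0, a_2 = 4, a_3 = 4, a_4 = 8, a_5 = 12, a_6 = 20, a_7 = 6, a_8 = 0, a_9 = 6, a_{10} = 6, a_{11} = 12, a_{12} = 18, a_{13} = 4, a_{14} = 22, a_{15} = 0, a_{16} = 22, a_{17} = 22, a_{18} = 18, a_{19} = 14, a_{20} = 6, a_{21} = 20, a_{22} = 0, a_{23} = 20, a_{24} = 20, a_{25} = 14, a_{26} = 8, a_{27} = 22, a_{28} = 4, a_{29} = 0.
The sequence repeats with period 28.
So a_{433} = a_{0 + ((433-0) mod 28)} = a_{13} = 4.

4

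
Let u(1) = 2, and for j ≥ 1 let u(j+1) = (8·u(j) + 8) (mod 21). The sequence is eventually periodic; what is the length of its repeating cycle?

We have u(1) = 2; u(2) = 3; u(3) = 11; u(4) = 12; u(5) = 20; u(6) = 0; u(7) = 8; u(8) = 9; u(9) = 17; u(10) = 18; u(11) = 5; u(12) = 6; u(13) = 14; u(14) = 15; u(15) = 2.
The sequence repeats with period 14.

14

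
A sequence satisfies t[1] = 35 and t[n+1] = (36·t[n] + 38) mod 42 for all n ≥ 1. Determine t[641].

Computing terms: t[1] = 35,  t[2] = 38,  t[3] = 20,  t[4] = 2,  t[5] = 26,  t[6] = 8,  t[7] = 32,  t[8] = 14,  t[9] = 38.
Since t[9] = t[2] = 38, the sequence is eventually periodic: after a pre-period of length 1 it cycles with period 7.
For n ≥ 2, t[n] depends only on (n - 2) mod 7. (641 - 2) mod 7 = 2, so t[641] = t[4] = 2.

2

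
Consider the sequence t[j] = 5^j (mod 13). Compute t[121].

5

We have t[0] = 1,  t[1] = 5,  t[2] = 12,  t[3] = 8,  t[4] = 1.
The sequence repeats with period 4.
So t[121] = t[0 + ((121-0) mod 4)] = t[1] = 5.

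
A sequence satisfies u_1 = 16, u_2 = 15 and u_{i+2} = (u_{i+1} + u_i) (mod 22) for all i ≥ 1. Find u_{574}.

2

We have u_1 = 16,  u_2 = 15,  u_3 = 9,  u_4 = 2,  u_5 = 11,  u_6 = 13,  u_7 = 2,  u_8 = 15,  u_9 = 17,  u_{10} = 10,  u_{11} = 5,  u_{12} = 15,  u_{13} = 20,  u_{14} = 13,  u_{15} = 11,  u_{16} = 2,  u_{17} = 13,  u_{18} = 15,  u_{19} = 6,  u_{20} = 21,  u_{21} = 5,  u_{22} = 4,  u_{23} = 9,  u_{24} = 13,  u_{25} = 0,  u_{26} = 13,  u_{27} = 13,  u_{28} = 4,  u_{29} = 17,  u_{30} = 21,  u_{31} = 16,  u_{32} = 15.
The sequence repeats with period 30.
So u_{574} = u_{1 + ((574-1) mod 30)} = u_4 = 2.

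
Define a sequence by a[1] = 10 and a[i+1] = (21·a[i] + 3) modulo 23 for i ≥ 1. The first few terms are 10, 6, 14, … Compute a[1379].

4

a[1] = 10,  a[2] = 6,  a[3] = 14,  a[4] = 21,  a[5] = 7,  a[6] = 12,  a[7] = 2,  a[8] = 22,  a[9] = 5,  a[10] = 16,  a[11] = 17,  a[12] = 15,  a[13] = 19,  a[14] = 11,  a[15] = 4,  a[16] = 18,  a[17] = 13,  a[18] = 0,  a[19] = 3,  a[20] = 20,  a[21] = 9,  a[22] = 8,  a[23] = 10.
Since a[23] = a[1] = 10, the sequence is periodic with period 22.
So a[1379] = a[1 + ((1379-1) mod 22)] = a[15] = 4.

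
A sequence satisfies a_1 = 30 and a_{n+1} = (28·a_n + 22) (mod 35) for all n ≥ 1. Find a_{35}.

We have a_1 = 30, a_2 = 22, a_3 = 8, a_4 = 1, a_5 = 15, a_6 = 22.
Since a_6 = a_2 = 22, the sequence is eventually periodic: after a pre-period of length 1 it cycles with period 4.
For n ≥ 2, a_n depends only on (n - 2) mod 4. (35 - 2) mod 4 = 1, so a_{35} = a_3 = 8.

8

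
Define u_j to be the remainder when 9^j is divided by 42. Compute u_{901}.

9

Computing terms: u_0 = 1, u_1 = 9, u_2 = 39, u_3 = 15, u_4 = 9.
Since u_4 = u_1 = 9, the sequence is eventually periodic: after a pre-period of length 1 it cycles with period 3.
For j ≥ 1, u_j depends only on (j - 1) mod 3. (901 - 1) mod 3 = 0, so u_{901} = u_1 = 9.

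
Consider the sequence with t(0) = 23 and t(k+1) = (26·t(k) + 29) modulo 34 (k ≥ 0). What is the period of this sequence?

8

Computing terms: t(0) = 23, t(1) = 15, t(2) = 11, t(3) = 9, t(4) = 25, t(5) = 33, t(6) = 3, t(7) = 5, t(8) = 23.
Since t(8) = t(0) = 23, the sequence is periodic with period 8.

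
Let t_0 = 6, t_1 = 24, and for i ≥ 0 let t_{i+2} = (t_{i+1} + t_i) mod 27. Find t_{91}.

We have t_0 = 6; t_1 = 24; t_2 = 3; t_3 = 0; t_4 = 3; t_5 = 3; t_6 = 6; t_7 = 9; t_8 = 15; t_9 = 24; t_{10} = 12; t_{11} = 9; t_{12} = 21; t_{13} = 3; t_{14} = 24; t_{15} = 0; t_{16} = 24; t_{17} = 24; t_{18} = 21; t_{19} = 18; t_{20} = 12; t_{21} = 3; t_{22} = 15; t_{23} = 18; t_{24} = 6; t_{25} = 24.
The sequence repeats with period 24.
So t_{91} = t_{0 + ((91-0) mod 24)} = t_{19} = 18.

18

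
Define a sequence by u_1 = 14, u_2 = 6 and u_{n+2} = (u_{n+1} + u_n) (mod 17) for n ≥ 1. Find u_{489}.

Listing terms: u_1 = 14; u_2 = 6; u_3 = 3; u_4 = 9; u_5 = 12; u_6 = 4; u_7 = 16; u_8 = 3; u_9 = 2; u_{10} = 5; u_{11} = 7; u_{12} = 12; u_{13} = 2; u_{14} = 14; u_{15} = 16; u_{16} = 13; u_{17} = 12; u_{18} = 8; u_{19} = 3; u_{20} = 11; u_{21} = 14; u_{22} = 8; u_{23} = 5; u_{24} = 13; u_{25} = 1; u_{26} = 14; u_{27} = 15; u_{28} = 12; u_{29} = 10; u_{30} = 5; u_{31} = 15; u_{32} = 3; u_{33} = 1; u_{34} = 4; u_{35} = 5; u_{36} = 9; u_{37} = 14; u_{38} = 6.
The sequence repeats with period 36.
So u_{489} = u_{1 + ((489-1) mod 36)} = u_{21} = 14.

14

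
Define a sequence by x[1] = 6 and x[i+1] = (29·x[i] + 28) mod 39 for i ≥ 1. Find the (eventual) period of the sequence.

6

We have x[1] = 6, x[2] = 7, x[3] = 36, x[4] = 19, x[5] = 33, x[6] = 10, x[7] = 6.
Since x[7] = x[1] = 6, the sequence is periodic with period 6.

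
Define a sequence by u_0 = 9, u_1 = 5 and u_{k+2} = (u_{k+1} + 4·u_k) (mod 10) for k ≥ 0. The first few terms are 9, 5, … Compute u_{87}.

We have u_0 = 9,  u_1 = 5,  u_2 = 1,  u_3 = 1,  u_4 = 5,  u_5 = 9,  u_6 = 9,  u_7 = 5.
Since (u_6, u_7) = (u_0, u_1) = (9, 5) (two consecutive terms determine the rest), the sequence is periodic with period 6.
So u_{87} = u_{0 + ((87-0) mod 6)} = u_3 = 1.

1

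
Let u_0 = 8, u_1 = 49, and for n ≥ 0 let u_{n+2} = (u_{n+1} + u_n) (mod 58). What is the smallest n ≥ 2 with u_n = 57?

u_0 = 8; u_1 = 49; u_2 = 57; u_3 = 48; u_4 = 47; u_5 = 37; u_6 = 26; u_7 = 5; u_8 = 31; u_9 = 36; u_{10} = 9; u_{11} = 45; u_{12} = 54; u_{13} = 41; u_{14} = 37; u_{15} = 20; u_{16} = 57; u_{17} = 19; u_{18} = 18; u_{19} = 37; u_{20} = 55; u_{21} = 34; u_{22} = 31; u_{23} = 7; u_{24} = 38; u_{25} = 45; u_{26} = 25; u_{27} = 12; u_{28} = 37; u_{29} = 49; u_{30} = 28; u_{31} = 19; u_{32} = 47; u_{33} = 8; u_{34} = 55; u_{35} = 5; u_{36} = 2; u_{37} = 7; u_{38} = 9; u_{39} = 16; u_{40} = 25; u_{41} = 41; u_{42} = 8; u_{43} = 49.
Since (u_{42}, u_{43}) = (u_0, u_1) = (8, 49) (two consecutive terms determine the rest), the sequence is periodic with period 42.
The value 57 first appears (with n ≥ 2) at u_2.

2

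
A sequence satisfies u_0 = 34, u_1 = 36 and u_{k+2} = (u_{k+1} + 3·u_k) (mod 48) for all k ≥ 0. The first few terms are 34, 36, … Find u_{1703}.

6

u_0 = 34,  u_1 = 36,  u_2 = 42,  u_3 = 6,  u_4 = 36,  u_5 = 6,  u_6 = 18,  u_7 = 36,  u_8 = 42.
Since (u_7, u_8) = (u_1, u_2) = (36, 42) (two consecutive terms determine the rest), the sequence is eventually periodic: after a pre-period of length 1 it cycles with period 6.
For k ≥ 1, u_k depends only on (k - 1) mod 6. (1703 - 1) mod 6 = 4, so u_{1703} = u_5 = 6.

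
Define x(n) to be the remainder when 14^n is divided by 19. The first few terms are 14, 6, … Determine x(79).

x(1) = 14, x(2) = 6, x(3) = 8, x(4) = 17, x(5) = 10, x(6) = 7, x(7) = 3, x(8) = 4, x(9) = 18, x(10) = 5, x(11) = 13, x(12) = 11, x(13) = 2, x(14) = 9, x(15) = 12, x(16) = 16, x(17) = 15, x(18) = 1, x(19) = 14.
Since x(19) = x(1) = 14, the sequence is periodic with period 18.
So x(79) = x(1 + ((79-1) mod 18)) = x(7) = 3.

3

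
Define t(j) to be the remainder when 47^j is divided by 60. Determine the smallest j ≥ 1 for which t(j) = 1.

Listing terms: t(0) = 1,  t(1) = 47,  t(2) = 49,  t(3) = 23,  t(4) = 1.
Since t(4) = t(0) = 1, the sequence is periodic with period 4.
The value 1 next appears (with j ≥ 1) at t(4).

4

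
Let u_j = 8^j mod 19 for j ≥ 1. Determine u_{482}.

7

We have u_1 = 8, u_2 = 7, u_3 = 18, u_4 = 11, u_5 = 12, u_6 = 1, u_7 = 8.
The sequence repeats with period 6.
So u_{482} = u_{1 + ((482-1) mod 6)} = u_2 = 7.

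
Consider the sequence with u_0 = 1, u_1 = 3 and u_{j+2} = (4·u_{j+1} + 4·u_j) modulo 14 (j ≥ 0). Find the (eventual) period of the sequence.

u_0 = 1,  u_1 = 3,  u_2 = 2,  u_3 = 6,  u_4 = 4,  u_5 = 12,  u_6 = 8,  u_7 = 10,  u_8 = 2,  u_9 = 6.
Since (u_8, u_9) = (u_2, u_3) = (2, 6) (two consecutive terms determine the rest), the sequence is eventually periodic: after a pre-period of length 2 it cycles with period 6.

6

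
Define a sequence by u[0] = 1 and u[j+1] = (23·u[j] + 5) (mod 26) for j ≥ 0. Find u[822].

1

Listing terms: u[0] = 1,  u[1] = 2,  u[2] = 25,  u[3] = 8,  u[4] = 7,  u[5] = 10,  u[6] = 1.
Since u[6] = u[0] = 1, the sequence is periodic with period 6.
So u[822] = u[0 + ((822-0) mod 6)] = u[0] = 1.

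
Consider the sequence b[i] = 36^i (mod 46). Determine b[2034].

16

Listing terms: b[0] = 1,  b[1] = 36,  b[2] = 8,  b[3] = 12,  b[4] = 18,  b[5] = 4,  b[6] = 6,  b[7] = 32,  b[8] = 2,  b[9] = 26,  b[10] = 16,  b[11] = 24,  b[12] = 36.
Since b[12] = b[1] = 36, the sequence is eventually periodic: after a pre-period of length 1 it cycles with period 11.
For i ≥ 1, b[i] depends only on (i - 1) mod 11. (2034 - 1) mod 11 = 9, so b[2034] = b[10] = 16.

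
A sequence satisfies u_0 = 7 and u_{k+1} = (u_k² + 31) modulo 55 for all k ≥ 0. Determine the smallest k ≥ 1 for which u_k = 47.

3

Listing terms: u_0 = 7; u_1 = 25; u_2 = 51; u_3 = 47; u_4 = 40; u_5 = 36; u_6 = 7.
Since u_6 = u_0 = 7, the sequence is periodic with period 6.
The value 47 first appears (with k ≥ 1) at u_3.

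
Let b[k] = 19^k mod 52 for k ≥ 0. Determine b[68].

29

b[0] = 1, b[1] = 19, b[2] = 49, b[3] = 47, b[4] = 9, b[5] = 15, b[6] = 25, b[7] = 7, b[8] = 29, b[9] = 31, b[10] = 17, b[11] = 11, b[12] = 1.
Since b[12] = b[0] = 1, the sequence is periodic with period 12.
(68 - 0) mod 12 = 8, so b[68] = b[8] = 29.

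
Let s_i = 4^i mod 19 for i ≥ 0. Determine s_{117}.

s_0 = 1, s_1 = 4, s_2 = 16, s_3 = 7, s_4 = 9, s_5 = 17, s_6 = 11, s_7 = 6, s_8 = 5, s_9 = 1.
Since s_9 = s_0 = 1, the sequence is periodic with period 9.
So s_{117} = s_{0 + ((117-0) mod 9)} = s_0 = 1.

1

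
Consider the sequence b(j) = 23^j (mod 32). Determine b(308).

We have b(1) = 23; b(2) = 17; b(3) = 7; b(4) = 1; b(5) = 23.
Since b(5) = b(1) = 23, the sequence is periodic with period 4.
(308 - 1) mod 4 = 3, so b(308) = b(4) = 1.

1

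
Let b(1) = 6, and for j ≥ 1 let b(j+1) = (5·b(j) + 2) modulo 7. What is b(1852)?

0

b(1) = 6, b(2) = 4, b(3) = 1, b(4) = 0, b(5) = 2, b(6) = 5, b(7) = 6.
Since b(7) = b(1) = 6, the sequence is periodic with period 6.
So b(1852) = b(1 + ((1852-1) mod 6)) = b(4) = 0.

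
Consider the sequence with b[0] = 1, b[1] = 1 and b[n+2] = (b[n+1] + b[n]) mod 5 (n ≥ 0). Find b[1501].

Listing terms: b[0] = 1, b[1] = 1, b[2] = 2, b[3] = 3, b[4] = 0, b[5] = 3, b[6] = 3, b[7] = 1, b[8] = 4, b[9] = 0, b[10] = 4, b[11] = 4, b[12] = 3, b[13] = 2, b[14] = 0, b[15] = 2, b[16] = 2, b[17] = 4, b[18] = 1, b[19] = 0, b[20] = 1, b[21] = 1.
Since (b[20], b[21]) = (b[0], b[1]) = (1, 1) (two consecutive terms determine the rest), the sequence is periodic with period 20.
So b[1501] = b[0 + ((1501-0) mod 20)] = b[1] = 1.

1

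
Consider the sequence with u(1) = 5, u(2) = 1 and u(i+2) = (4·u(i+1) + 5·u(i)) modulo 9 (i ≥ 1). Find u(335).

8

Computing terms: u(1) = 5, u(2) = 1, u(3) = 2, u(4) = 4, u(5) = 8, u(6) = 7, u(7) = 5, u(8) = 1.
Since (u(7), u(8)) = (u(1), u(2)) = (5, 1) (two consecutive terms determine the rest), the sequence is periodic with period 6.
So u(335) = u(1 + ((335-1) mod 6)) = u(5) = 8.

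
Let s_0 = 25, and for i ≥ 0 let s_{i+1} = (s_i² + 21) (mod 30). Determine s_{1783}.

16

We have s_0 = 25; s_1 = 16; s_2 = 7; s_3 = 10; s_4 = 1; s_5 = 22; s_6 = 25.
Since s_6 = s_0 = 25, the sequence is periodic with period 6.
So s_{1783} = s_{0 + ((1783-0) mod 6)} = s_1 = 16.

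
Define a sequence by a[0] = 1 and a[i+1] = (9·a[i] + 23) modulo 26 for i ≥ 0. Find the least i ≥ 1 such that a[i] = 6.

We have a[0] = 1,  a[1] = 6,  a[2] = 25,  a[3] = 14,  a[4] = 19,  a[5] = 12,  a[6] = 1.
Since a[6] = a[0] = 1, the sequence is periodic with period 6.
The value 6 first appears (with i ≥ 1) at a[1].

1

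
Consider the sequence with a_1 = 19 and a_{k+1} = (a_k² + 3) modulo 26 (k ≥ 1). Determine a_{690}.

4

Listing terms: a_1 = 19; a_2 = 0; a_3 = 3; a_4 = 12; a_5 = 17; a_6 = 6; a_7 = 13; a_8 = 16; a_9 = 25; a_{10} = 4; a_{11} = 19.
Since a_{11} = a_1 = 19, the sequence is periodic with period 10.
(690 - 1) mod 10 = 9, so a_{690} = a_{10} = 4.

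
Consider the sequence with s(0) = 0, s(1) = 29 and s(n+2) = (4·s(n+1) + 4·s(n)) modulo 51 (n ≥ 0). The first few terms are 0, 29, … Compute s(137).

5

s(0) = 0,  s(1) = 29,  s(2) = 14,  s(3) = 19,  s(4) = 30,  s(5) = 43,  s(6) = 37,  s(7) = 14,  s(8) = 0,  s(9) = 5,  s(10) = 20,  s(11) = 49,  s(12) = 21,  s(13) = 25,  s(14) = 31,  s(15) = 20,  s(16) = 0,  s(17) = 29.
Since (s(16), s(17)) = (s(0), s(1)) = (0, 29) (two consecutive terms determine the rest), the sequence is periodic with period 16.
So s(137) = s(0 + ((137-0) mod 16)) = s(9) = 5.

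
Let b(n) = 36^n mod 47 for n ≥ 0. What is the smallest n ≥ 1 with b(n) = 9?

Computing terms: b(0) = 1,  b(1) = 36,  b(2) = 27,  b(3) = 32,  b(4) = 24,  b(5) = 18,  b(6) = 37,  b(7) = 16,  b(8) = 12,  b(9) = 9,  b(10) = 42,  b(11) = 8,  b(12) = 6,  b(13) = 28,  b(14) = 21,  b(15) = 4,  b(16) = 3,  b(17) = 14,  b(18) = 34,  b(19) = 2,  b(20) = 25,  b(21) = 7,  b(22) = 17,  b(23) = 1.
The sequence repeats with period 23.
The value 9 first appears (with n ≥ 1) at b(9).

9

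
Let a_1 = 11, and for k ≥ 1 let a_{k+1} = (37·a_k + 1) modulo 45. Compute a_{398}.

a_1 = 11, a_2 = 3, a_3 = 22, a_4 = 5, a_5 = 6, a_6 = 43, a_7 = 17, a_8 = 0, a_9 = 1, a_{10} = 38, a_{11} = 12, a_{12} = 40, a_{13} = 41, a_{14} = 33, a_{15} = 7, a_{16} = 35, a_{17} = 36, a_{18} = 28, a_{19} = 2, a_{20} = 30, a_{21} = 31, a_{22} = 23, a_{23} = 42, a_{24} = 25, a_{25} = 26, a_{26} = 18, a_{27} = 37, a_{28} = 20, a_{29} = 21, a_{30} = 13, a_{31} = 32, a_{32} = 15, a_{33} = 16, a_{34} = 8, a_{35} = 27, a_{36} = 10, a_{37} = 11.
Since a_{37} = a_1 = 11, the sequence is periodic with period 36.
(398 - 1) mod 36 = 1, so a_{398} = a_2 = 3.

3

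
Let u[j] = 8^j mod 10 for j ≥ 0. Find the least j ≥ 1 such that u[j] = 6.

4

We have u[0] = 1; u[1] = 8; u[2] = 4; u[3] = 2; u[4] = 6; u[5] = 8.
Since u[5] = u[1] = 8, the sequence is eventually periodic: after a pre-period of length 1 it cycles with period 4.
The value 6 first appears (with j ≥ 1) at u[4].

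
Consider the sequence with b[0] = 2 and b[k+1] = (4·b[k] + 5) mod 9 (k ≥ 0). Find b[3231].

Listing terms: b[0] = 2,  b[1] = 4,  b[2] = 3,  b[3] = 8,  b[4] = 1,  b[5] = 0,  b[6] = 5,  b[7] = 7,  b[8] = 6,  b[9] = 2.
The sequence repeats with period 9.
So b[3231] = b[0 + ((3231-0) mod 9)] = b[0] = 2.

2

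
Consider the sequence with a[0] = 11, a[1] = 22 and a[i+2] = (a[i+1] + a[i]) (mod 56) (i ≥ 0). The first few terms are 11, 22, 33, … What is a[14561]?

15

Listing terms: a[0] = 11,  a[1] = 22,  a[2] = 33,  a[3] = 55,  a[4] = 32,  a[5] = 31,  a[6] = 7,  a[7] = 38,  a[8] = 45,  a[9] = 27,  a[10] = 16,  a[11] = 43,  a[12] = 3,  a[13] = 46,  a[14] = 49,  a[15] = 39,  a[16] = 32,  a[17] = 15,  a[18] = 47,  a[19] = 6,  a[20] = 53,  a[21] = 3,  a[22] = 0,  a[23] = 3,  a[24] = 3,  a[25] = 6,  a[26] = 9,  a[27] = 15,  a[28] = 24,  a[29] = 39,  a[30] = 7,  a[31] = 46,  a[32] = 53,  a[33] = 43,  a[34] = 40,  a[35] = 27,  a[36] = 11,  a[37] = 38,  a[38] = 49,  a[39] = 31,  a[40] = 24,  a[41] = 55,  a[42] = 23,  a[43] = 22,  a[44] = 45,  a[45] = 11,  a[46] = 0,  a[47] = 11,  a[48] = 11,  a[49] = 22.
Since (a[48], a[49]) = (a[0], a[1]) = (11, 22) (two consecutive terms determine the rest), the sequence is periodic with period 48.
(14561 - 0) mod 48 = 17, so a[14561] = a[17] = 15.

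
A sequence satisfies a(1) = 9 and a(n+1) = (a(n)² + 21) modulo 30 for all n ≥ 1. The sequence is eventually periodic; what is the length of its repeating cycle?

We have a(1) = 9, a(2) = 12, a(3) = 15, a(4) = 6, a(5) = 27, a(6) = 0, a(7) = 21, a(8) = 12.
Since a(8) = a(2) = 12, the sequence is eventually periodic: after a pre-period of length 1 it cycles with period 6.

6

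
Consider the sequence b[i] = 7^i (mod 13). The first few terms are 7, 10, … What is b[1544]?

Computing terms: b[1] = 7, b[2] = 10, b[3] = 5, b[4] = 9, b[5] = 11, b[6] = 12, b[7] = 6, b[8] = 3, b[9] = 8, b[10] = 4, b[11] = 2, b[12] = 1, b[13] = 7.
The sequence repeats with period 12.
So b[1544] = b[1 + ((1544-1) mod 12)] = b[8] = 3.

3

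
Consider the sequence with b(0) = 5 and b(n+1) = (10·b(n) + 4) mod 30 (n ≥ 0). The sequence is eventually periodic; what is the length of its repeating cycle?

Listing terms: b(0) = 5,  b(1) = 24,  b(2) = 4,  b(3) = 14,  b(4) = 24.
Since b(4) = b(1) = 24, the sequence is eventually periodic: after a pre-period of length 1 it cycles with period 3.

3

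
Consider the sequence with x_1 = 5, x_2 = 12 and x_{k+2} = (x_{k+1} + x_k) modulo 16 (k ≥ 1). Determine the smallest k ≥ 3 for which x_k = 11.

6

x_1 = 5; x_2 = 12; x_3 = 1; x_4 = 13; x_5 = 14; x_6 = 11; x_7 = 9; x_8 = 4; x_9 = 13; x_{10} = 1; x_{11} = 14; x_{12} = 15; x_{13} = 13; x_{14} = 12; x_{15} = 9; x_{16} = 5; x_{17} = 14; x_{18} = 3; x_{19} = 1; x_{20} = 4; x_{21} = 5; x_{22} = 9; x_{23} = 14; x_{24} = 7; x_{25} = 5; x_{26} = 12.
Since (x_{25}, x_{26}) = (x_1, x_2) = (5, 12) (two consecutive terms determine the rest), the sequence is periodic with period 24.
The value 11 first appears (with k ≥ 3) at x_6.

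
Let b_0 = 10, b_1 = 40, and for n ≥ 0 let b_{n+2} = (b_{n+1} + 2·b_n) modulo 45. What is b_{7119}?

Computing terms: b_0 = 10, b_1 = 40, b_2 = 15, b_3 = 5, b_4 = 35, b_5 = 0, b_6 = 25, b_7 = 25, b_8 = 30, b_9 = 35, b_{10} = 5, b_{11} = 30, b_{12} = 40, b_{13} = 10, b_{14} = 0, b_{15} = 20, b_{16} = 20, b_{17} = 15, b_{18} = 10, b_{19} = 40.
Since (b_{18}, b_{19}) = (b_0, b_1) = (10, 40) (two consecutive terms determine the rest), the sequence is periodic with period 18.
(7119 - 0) mod 18 = 9, so b_{7119} = b_9 = 35.

35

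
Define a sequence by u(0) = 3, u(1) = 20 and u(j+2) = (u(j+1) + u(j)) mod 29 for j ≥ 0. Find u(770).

Computing terms: u(0) = 3; u(1) = 20; u(2) = 23; u(3) = 14; u(4) = 8; u(5) = 22; u(6) = 1; u(7) = 23; u(8) = 24; u(9) = 18; u(10) = 13; u(11) = 2; u(12) = 15; u(13) = 17; u(14) = 3; u(15) = 20.
Since (u(14), u(15)) = (u(0), u(1)) = (3, 20) (two consecutive terms determine the rest), the sequence is periodic with period 14.
(770 - 0) mod 14 = 0, so u(770) = u(0) = 3.

3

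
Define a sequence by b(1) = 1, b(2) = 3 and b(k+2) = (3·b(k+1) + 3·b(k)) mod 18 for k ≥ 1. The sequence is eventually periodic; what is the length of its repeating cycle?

Listing terms: b(1) = 1,  b(2) = 3,  b(3) = 12,  b(4) = 9,  b(5) = 9,  b(6) = 0,  b(7) = 9,  b(8) = 9.
Since (b(7), b(8)) = (b(4), b(5)) = (9, 9) (two consecutive terms determine the rest), the sequence is eventually periodic: after a pre-period of length 3 it cycles with period 3.

3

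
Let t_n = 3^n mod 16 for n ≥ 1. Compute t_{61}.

3

Listing terms: t_1 = 3,  t_2 = 9,  t_3 = 11,  t_4 = 1,  t_5 = 3.
The sequence repeats with period 4.
So t_{61} = t_{1 + ((61-1) mod 4)} = t_1 = 3.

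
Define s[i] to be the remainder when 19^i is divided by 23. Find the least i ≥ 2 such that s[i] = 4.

We have s[1] = 19; s[2] = 16; s[3] = 5; s[4] = 3; s[5] = 11; s[6] = 2; s[7] = 15; s[8] = 9; s[9] = 10; s[10] = 6; s[11] = 22; s[12] = 4; s[13] = 7; s[14] = 18; s[15] = 20; s[16] = 12; s[17] = 21; s[18] = 8; s[19] = 14; s[20] = 13; s[21] = 17; s[22] = 1; s[23] = 19.
Since s[23] = s[1] = 19, the sequence is periodic with period 22.
The value 4 first appears (with i ≥ 2) at s[12].

12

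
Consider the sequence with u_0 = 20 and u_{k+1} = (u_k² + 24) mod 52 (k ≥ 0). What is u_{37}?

u_0 = 20, u_1 = 8, u_2 = 36, u_3 = 20.
Since u_3 = u_0 = 20, the sequence is periodic with period 3.
(37 - 0) mod 3 = 1, so u_{37} = u_1 = 8.

8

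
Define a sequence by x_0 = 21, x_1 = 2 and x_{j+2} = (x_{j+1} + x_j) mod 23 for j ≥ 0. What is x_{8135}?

Listing terms: x_0 = 21,  x_1 = 2,  x_2 = 0,  x_3 = 2,  x_4 = 2,  x_5 = 4,  x_6 = 6,  x_7 = 10,  x_8 = 16,  x_9 = 3,  x_{10} = 19,  x_{11} = 22,  x_{12} = 18,  x_{13} = 17,  x_{14} = 12,  x_{15} = 6,  x_{16} = 18,  x_{17} = 1,  x_{18} = 19,  x_{19} = 20,  x_{20} = 16,  x_{21} = 13,  x_{22} = 6,  x_{23} = 19,  x_{24} = 2,  x_{25} = 21,  x_{26} = 0,  x_{27} = 21,  x_{28} = 21,  x_{29} = 19,  x_{30} = 17,  x_{31} = 13,  x_{32} = 7,  x_{33} = 20,  x_{34} = 4,  x_{35} = 1,  x_{36} = 5,  x_{37} = 6,  x_{38} = 11,  x_{39} = 17,  x_{40} = 5,  x_{41} = 22,  x_{42} = 4,  x_{43} = 3,  x_{44} = 7,  x_{45} = 10,  x_{46} = 17,  x_{47} = 4,  x_{48} = 21,  x_{49} = 2.
Since (x_{48}, x_{49}) = (x_0, x_1) = (21, 2) (two consecutive terms determine the rest), the sequence is periodic with period 48.
(8135 - 0) mod 48 = 23, so x_{8135} = x_{23} = 19.

19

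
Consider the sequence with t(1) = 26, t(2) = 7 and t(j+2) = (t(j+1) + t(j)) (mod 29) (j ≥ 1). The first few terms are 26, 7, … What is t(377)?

We have t(1) = 26,  t(2) = 7,  t(3) = 4,  t(4) = 11,  t(5) = 15,  t(6) = 26,  t(7) = 12,  t(8) = 9,  t(9) = 21,  t(10) = 1,  t(11) = 22,  t(12) = 23,  t(13) = 16,  t(14) = 10,  t(15) = 26,  t(16) = 7.
The sequence repeats with period 14.
So t(377) = t(1 + ((377-1) mod 14)) = t(13) = 16.

16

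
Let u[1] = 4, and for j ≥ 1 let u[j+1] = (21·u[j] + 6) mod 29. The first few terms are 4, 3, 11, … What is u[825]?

Computing terms: u[1] = 4, u[2] = 3, u[3] = 11, u[4] = 5, u[5] = 24, u[6] = 17, u[7] = 15, u[8] = 2, u[9] = 19, u[10] = 28, u[11] = 14, u[12] = 10, u[13] = 13, u[14] = 18, u[15] = 7, u[16] = 8, u[17] = 0, u[18] = 6, u[19] = 16, u[20] = 23, u[21] = 25, u[22] = 9, u[23] = 21, u[24] = 12, u[25] = 26, u[26] = 1, u[27] = 27, u[28] = 22, u[29] = 4.
Since u[29] = u[1] = 4, the sequence is periodic with period 28.
(825 - 1) mod 28 = 12, so u[825] = u[13] = 13.

13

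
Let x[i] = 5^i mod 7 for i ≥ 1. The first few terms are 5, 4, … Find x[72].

x[1] = 5,  x[2] = 4,  x[3] = 6,  x[4] = 2,  x[5] = 3,  x[6] = 1,  x[7] = 5.
The sequence repeats with period 6.
So x[72] = x[1 + ((72-1) mod 6)] = x[6] = 1.

1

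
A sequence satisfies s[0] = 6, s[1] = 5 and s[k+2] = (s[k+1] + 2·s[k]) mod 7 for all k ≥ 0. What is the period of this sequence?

3

Listing terms: s[0] = 6, s[1] = 5, s[2] = 3, s[3] = 6, s[4] = 5.
The sequence repeats with period 3.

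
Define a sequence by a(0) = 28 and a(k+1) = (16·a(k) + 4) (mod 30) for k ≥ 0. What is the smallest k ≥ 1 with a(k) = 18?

We have a(0) = 28; a(1) = 2; a(2) = 6; a(3) = 10; a(4) = 14; a(5) = 18; a(6) = 22; a(7) = 26; a(8) = 0; a(9) = 4; a(10) = 8; a(11) = 12; a(12) = 16; a(13) = 20; a(14) = 24; a(15) = 28.
The sequence repeats with period 15.
The value 18 first appears (with k ≥ 1) at a(5).

5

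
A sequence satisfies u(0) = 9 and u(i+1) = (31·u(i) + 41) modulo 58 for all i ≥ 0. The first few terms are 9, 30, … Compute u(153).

50

u(0) = 9, u(1) = 30, u(2) = 43, u(3) = 40, u(4) = 5, u(5) = 22, u(6) = 27, u(7) = 8, u(8) = 57, u(9) = 10, u(10) = 3, u(11) = 18, u(12) = 19, u(13) = 50, u(14) = 25, u(15) = 4, u(16) = 49, u(17) = 52, u(18) = 29, u(19) = 12, u(20) = 7, u(21) = 26, u(22) = 35, u(23) = 24, u(24) = 31, u(25) = 16, u(26) = 15, u(27) = 42, u(28) = 9.
The sequence repeats with period 28.
(153 - 0) mod 28 = 13, so u(153) = u(13) = 50.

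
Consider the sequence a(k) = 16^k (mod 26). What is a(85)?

16

We have a(0) = 1; a(1) = 16; a(2) = 22; a(3) = 14; a(4) = 16.
Since a(4) = a(1) = 16, the sequence is eventually periodic: after a pre-period of length 1 it cycles with period 3.
For k ≥ 1, a(k) depends only on (k - 1) mod 3. (85 - 1) mod 3 = 0, so a(85) = a(1) = 16.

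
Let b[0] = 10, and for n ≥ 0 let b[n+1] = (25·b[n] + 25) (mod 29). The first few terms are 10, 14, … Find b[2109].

Computing terms: b[0] = 10, b[1] = 14, b[2] = 27, b[3] = 4, b[4] = 9, b[5] = 18, b[6] = 11, b[7] = 10.
Since b[7] = b[0] = 10, the sequence is periodic with period 7.
(2109 - 0) mod 7 = 2, so b[2109] = b[2] = 27.

27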